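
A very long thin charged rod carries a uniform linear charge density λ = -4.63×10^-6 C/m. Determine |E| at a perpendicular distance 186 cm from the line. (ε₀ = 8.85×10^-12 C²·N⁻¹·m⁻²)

E = 4.48e4 N/C

Coaxial Gaussian cylinder, radius r = 186 cm, length L.
Q_enc = λL, so λ_enc = -4.63e-6 C/m.
Gauss's law: E·2πrL = λ_enc L/ε₀.
E = |λ_enc|/(2πε₀r) = (4.63×10^-6)/(2π·8.85×10^-12·1.86) = 4.48e4 N/C.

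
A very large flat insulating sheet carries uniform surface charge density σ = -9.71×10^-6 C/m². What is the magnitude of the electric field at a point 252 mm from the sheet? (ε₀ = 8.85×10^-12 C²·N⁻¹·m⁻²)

Choose a cylindrical pillbox piercing the sheet, end faces (area A) parallel to it.
Flux Φ = 2EA and Q_enc = σA, so 2EA = σA/ε₀ ⇒ E = |σ|/(2ε₀), independent of distance.
E = |σ|/(2ε₀) = (9.71e-6)/(2·8.85×10^-12) = 5.49×10^5 N/C.

E = 5.49×10^5 V/m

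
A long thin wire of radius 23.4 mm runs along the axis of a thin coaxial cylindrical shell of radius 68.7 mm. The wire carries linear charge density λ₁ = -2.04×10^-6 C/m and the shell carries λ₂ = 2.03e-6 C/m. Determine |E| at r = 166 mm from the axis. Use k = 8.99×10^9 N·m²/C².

E = 1.08×10^3 V/m

Take a coaxial cylindrical Gaussian surface of radius r = 166 mm and length L (r > 68.7 mm, enclosing both).
λ_enc = λ₁ + λ₂ = (-2.04×10^-6) + (2.03×10^-6) = -1.00e-8 C/m.
Since E is radial and uniform over the curved surface, Φ = E·2πrL = Q_enc/ε₀ = λ_enc L/ε₀.
E = 2k|λ_enc|/r = 2(8.99×10^9)(1.00e-8)/(0.166) = 1.08×10^3 N/C.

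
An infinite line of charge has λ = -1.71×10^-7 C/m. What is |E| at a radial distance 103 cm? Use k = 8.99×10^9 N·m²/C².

E ≈ 2.99×10^3 N/C

Take a coaxial cylindrical Gaussian surface of radius r = 103 cm and length L.
Q_enc = λL, so λ_enc = -1.71×10^-7 C/m.
By Gauss's law (flux through the curved wall only), E·2πrL = λ_enc L/ε₀.
E = 2k|λ_enc|/r = 2(8.99×10^9)(1.71e-7)/(1.03) = 2.99×10^3 N/C.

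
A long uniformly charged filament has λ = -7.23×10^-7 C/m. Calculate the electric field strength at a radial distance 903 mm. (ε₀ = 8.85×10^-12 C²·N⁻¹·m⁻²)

|E| ≈ 1.44×10^4 N/C

By cylindrical symmetry E is radial; use a coaxial Gaussian cylinder of radius 903 mm and length L.
Q_enc = λL, so λ_enc = -7.23×10^-7 C/m.
Since E is radial and uniform over the curved surface, Φ = E·2πrL = Q_enc/ε₀ = λ_enc L/ε₀.
E = |λ_enc|/(2πε₀r) = (7.23e-7)/(2π·8.85×10^-12·0.903) = 1.44e4 N/C.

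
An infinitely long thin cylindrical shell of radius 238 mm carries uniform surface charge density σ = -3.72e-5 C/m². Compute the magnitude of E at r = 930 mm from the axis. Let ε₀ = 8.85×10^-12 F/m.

|E| ≈ 1.08×10^6 N/C

Coaxial Gaussian cylinder, radius r = 930 mm, length L (r > 238 mm).
The whole shell is enclosed: λ_enc = σ·2πR = (-3.72×10^-5)·2π·(0.238) = -5.563×10^-5 C/m.
Since E is radial and uniform over the curved surface, Φ = E·2πrL = Q_enc/ε₀ = λ_enc L/ε₀.
E = |λ_enc|/(2πε₀r) = (5.563×10^-5)/(2π·8.85×10^-12·0.93) = 1.08×10^6 N/C.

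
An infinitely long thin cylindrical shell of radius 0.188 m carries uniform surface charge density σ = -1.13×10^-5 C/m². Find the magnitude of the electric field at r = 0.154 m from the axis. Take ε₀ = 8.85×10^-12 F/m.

E = 0

Take a coaxial cylindrical Gaussian surface of radius r = 0.154 m and length L (r < 0.188 m, inside the shell).
No charge is enclosed, so Gauss's law gives E·2πrL = 0 ⇒ E = 0.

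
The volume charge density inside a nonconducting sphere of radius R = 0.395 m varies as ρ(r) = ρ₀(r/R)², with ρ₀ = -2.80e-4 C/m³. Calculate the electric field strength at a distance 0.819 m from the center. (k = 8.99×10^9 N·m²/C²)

By spherical symmetry E is radial; choose a Gaussian sphere of radius r = 0.819 m (r > R, all charge enclosed).
Q_enc = 4π ∫₀^R ρ₀(r'/R)^2 r'² dr' = 4πρ₀R³/5 = -4.337×10^-5 C.
Gauss's law: E·4πr² = Q_enc/ε₀.
E = k|Q_enc|/r² = (8.99×10^9)(4.337×10^-5)/(0.819)² = 5.81×10^5 N/C.

E ≈ 5.81e5 N/C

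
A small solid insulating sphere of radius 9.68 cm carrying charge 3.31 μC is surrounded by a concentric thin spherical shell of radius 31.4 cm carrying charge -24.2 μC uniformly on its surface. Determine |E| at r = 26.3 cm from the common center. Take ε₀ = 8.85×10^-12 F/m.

E ≈ 4.30×10^5 N/C

Use a concentric Gaussian sphere at r = 26.3 cm (between the bodies, 9.68 cm < r < 31.4 cm).
Only the inner charge is enclosed; the outer shell contributes nothing inside itself. Q_enc = 3.31 μC = 3.31×10^-6 C.
By Gauss's law, ∮E·dA = E·4πr² = Q_enc/ε₀.
E = |Q_enc|/(4πε₀r²) = (3.31×10^-6)/(4π·8.85×10^-12·(0.263)²) = 4.30×10^5 N/C.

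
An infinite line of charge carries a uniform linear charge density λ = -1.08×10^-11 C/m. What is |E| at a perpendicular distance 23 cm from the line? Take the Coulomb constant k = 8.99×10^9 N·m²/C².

E ≈ 0.844 V/m

Choose a coaxial cylinder of radius r = 23 cm (arbitrary length L) as the Gaussian surface.
Q_enc = λL, so λ_enc = -1.08×10^-11 C/m.
Gauss's law: E·2πrL = λ_enc L/ε₀.
E = 2k|λ_enc|/r = 2(8.99×10^9)(1.08e-11)/(0.23) = 0.844 N/C.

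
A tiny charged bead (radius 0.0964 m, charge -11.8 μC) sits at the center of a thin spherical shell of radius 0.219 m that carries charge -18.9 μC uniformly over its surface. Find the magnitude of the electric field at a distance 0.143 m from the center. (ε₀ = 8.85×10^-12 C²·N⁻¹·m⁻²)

By spherical symmetry E is radial; choose a Gaussian sphere of radius r = 0.143 m (between the bodies, 0.0964 m < r < 0.219 m).
Only the inner charge is enclosed; the outer shell contributes nothing inside itself. Q_enc = -11.8 μC = -1.18e-5 C.
Since E is radial and uniform over the Gaussian sphere, Φ = E·4πr² = Q_enc/ε₀.
E = |Q_enc|/(4πε₀r²) = (1.18×10^-5)/(4π·8.85×10^-12·(0.143)²) = 5.19e6 N/C.

E ≈ 5.19×10^6 N/C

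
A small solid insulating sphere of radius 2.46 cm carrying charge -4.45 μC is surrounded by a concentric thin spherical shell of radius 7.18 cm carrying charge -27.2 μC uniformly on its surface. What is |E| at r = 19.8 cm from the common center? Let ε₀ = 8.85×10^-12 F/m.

E ≈ 7.26×10^6 N/C

Use a concentric Gaussian sphere at r = 19.8 cm (r > 7.18 cm, enclosing both).
Q_enc = (-4.45 μC) + (-27.2 μC) = -3.165e-5 C.
Since E is radial and uniform over the Gaussian sphere, Φ = E·4πr² = Q_enc/ε₀.
E = |Q_enc|/(4πε₀r²) = (3.165×10^-5)/(4π·8.85×10^-12·(0.198)²) = 7.26×10^6 N/C.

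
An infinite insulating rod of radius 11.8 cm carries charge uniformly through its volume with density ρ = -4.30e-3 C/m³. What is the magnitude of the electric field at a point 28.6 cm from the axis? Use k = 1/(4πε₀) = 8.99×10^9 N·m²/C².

By cylindrical symmetry E is radial; use a coaxial Gaussian cylinder of radius 28.6 cm and length L (r > 11.8 cm, full cross-section enclosed).
λ_enc = ρ·πR² = (-4.30×10^-3)π(0.118)² = -1.881×10^-4 C/m.
Since E is radial and uniform over the curved surface, Φ = E·2πrL = Q_enc/ε₀ = λ_enc L/ε₀.
E = 2k|λ_enc|/r = 2(8.99×10^9)(1.881×10^-4)/(0.286) = 1.18e7 N/C.

|E| = 1.18×10^7 V/m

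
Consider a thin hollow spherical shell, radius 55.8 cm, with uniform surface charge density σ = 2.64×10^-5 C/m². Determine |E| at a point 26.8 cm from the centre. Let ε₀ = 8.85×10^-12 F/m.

E = 0 (no enclosed charge)

Symmetry ⇒ E = E(r) r̂. Gaussian sphere of radius r = 26.8 cm (inside the shell, r < 55.8 cm).
No charge lies within this surface, so Q_enc = 0 and Gauss's law gives E·4πr² = 0 ⇒ E = 0.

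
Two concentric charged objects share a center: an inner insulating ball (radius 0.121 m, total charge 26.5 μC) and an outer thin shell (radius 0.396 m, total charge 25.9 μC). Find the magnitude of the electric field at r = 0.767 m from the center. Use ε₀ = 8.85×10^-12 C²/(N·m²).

Take a concentric spherical Gaussian surface of radius r = 0.767 m (r > 0.396 m, enclosing both).
Q_enc = (26.5 μC) + (25.9 μC) = 5.24×10^-5 C.
Gauss's law: E·4πr² = Q_enc/ε₀.
E = |Q_enc|/(4πε₀r²) = (5.24e-5)/(4π·8.85×10^-12·(0.767)²) = 8.01×10^5 N/C.

|E| = 8.01e5 N/C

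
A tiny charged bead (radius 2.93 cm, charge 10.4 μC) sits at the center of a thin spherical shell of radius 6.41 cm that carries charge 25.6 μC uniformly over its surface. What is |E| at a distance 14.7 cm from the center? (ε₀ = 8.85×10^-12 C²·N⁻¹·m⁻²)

1.50×10^7 V/m

Use a concentric Gaussian sphere at r = 14.7 cm (r > 6.41 cm, enclosing both).
Q_enc = (10.4 μC) + (25.6 μC) = 3.60×10^-5 C.
By Gauss's law, ∮E·dA = E·4πr² = Q_enc/ε₀.
E = |Q_enc|/(4πε₀r²) = (3.60×10^-5)/(4π·8.85×10^-12·(0.147)²) = 1.50×10^7 N/C.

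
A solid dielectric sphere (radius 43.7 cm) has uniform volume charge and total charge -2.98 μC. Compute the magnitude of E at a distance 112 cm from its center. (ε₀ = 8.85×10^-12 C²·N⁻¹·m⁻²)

Take a concentric spherical Gaussian surface of radius r = 112 cm (r > R, so the entire charge is enclosed).
Q_enc = -2.98 μC = -2.98e-6 C.
Gauss's law: E·4πr² = Q_enc/ε₀.
E = |Q_enc|/(4πε₀r²) = (2.98e-6)/(4π·8.85×10^-12·(1.12)²) = 2.14e4 N/C.

|E| ≈ 2.14×10^4 N/C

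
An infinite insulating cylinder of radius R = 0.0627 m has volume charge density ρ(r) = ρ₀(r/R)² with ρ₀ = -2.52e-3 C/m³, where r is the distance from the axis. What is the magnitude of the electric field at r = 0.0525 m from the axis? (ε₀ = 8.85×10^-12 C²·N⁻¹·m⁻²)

Coaxial Gaussian cylinder, radius r = 0.0525 m, length L (r < R).
Integrating ρ over the cross-section to radius r: λ_enc = (2πρ₀/R²) ∫₀^r r'^3 dr' = 2πρ₀ r^4/(4·R²) = -7.649×10^-6 C/m.
Since E is radial and uniform over the curved surface, Φ = E·2πrL = Q_enc/ε₀ = λ_enc L/ε₀.
E = |λ_enc|/(2πε₀r) = (7.649×10^-6)/(2π·8.85×10^-12·0.0525) = 2.62×10^6 N/C.

|E| ≈ 2.62×10^6 N/C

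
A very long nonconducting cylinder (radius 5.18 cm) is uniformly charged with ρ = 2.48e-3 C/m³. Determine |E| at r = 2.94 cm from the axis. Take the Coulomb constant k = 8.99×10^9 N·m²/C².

|E| = 4.12×10^6 V/m

Choose a coaxial cylinder of radius r = 2.94 cm (arbitrary length L) as the Gaussian surface (r < R).
Enclosed charge per unit length: λ_enc = ρ·πr² = (2.48×10^-3)π(0.0294)² = 6.734×10^-6 C/m.
Applying ∮E·dA = Q_enc/ε₀ with the end caps contributing no flux:
E = 2k|λ_enc|/r = 2(8.99×10^9)(6.734×10^-6)/(0.0294) = 4.12×10^6 N/C.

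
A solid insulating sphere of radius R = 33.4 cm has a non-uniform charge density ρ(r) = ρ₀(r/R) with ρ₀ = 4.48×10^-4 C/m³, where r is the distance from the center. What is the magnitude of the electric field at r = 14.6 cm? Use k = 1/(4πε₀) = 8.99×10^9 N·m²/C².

Symmetry ⇒ E = E(r) r̂. Gaussian sphere of radius r = 14.6 cm (r < R).
Integrate the density: Q_enc = 4π ∫₀^r ρ₀(r'/R)^1 r'² dr' = 4πρ₀ r^4/(4·R) = 1.915e-6 C.
Since E is radial and uniform over the Gaussian sphere, Φ = E·4πr² = Q_enc/ε₀.
E = k|Q_enc|/r² = (8.99×10^9)(1.915e-6)/(0.146)² = 8.08×10^5 N/C.

8.08×10^5 N/C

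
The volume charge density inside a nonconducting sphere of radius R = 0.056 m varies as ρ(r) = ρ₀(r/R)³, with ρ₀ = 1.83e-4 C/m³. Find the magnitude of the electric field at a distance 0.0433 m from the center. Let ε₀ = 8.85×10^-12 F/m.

6.90×10^4 N/C

Use a concentric Gaussian sphere at r = 0.0433 m (r < R).
Integrate the density: Q_enc = 4π ∫₀^r ρ₀(r'/R)^3 r'² dr' = 4πρ₀ r^6/(6·R³) = 1.438×10^-8 C.
Gauss's law: E·4πr² = Q_enc/ε₀.
E = |Q_enc|/(4πε₀r²) = (1.438e-8)/(4π·8.85×10^-12·(0.0433)²) = 6.90×10^4 N/C.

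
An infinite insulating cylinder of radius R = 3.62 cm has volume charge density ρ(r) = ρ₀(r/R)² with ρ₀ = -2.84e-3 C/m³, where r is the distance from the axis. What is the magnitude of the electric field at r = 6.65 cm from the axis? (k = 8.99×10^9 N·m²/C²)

E ≈ 1.58e6 N/C

Take a coaxial cylindrical Gaussian surface of radius r = 6.65 cm and length L (r > R, full charge per length enclosed).
λ_enc = 2π ∫₀^R ρ₀(r'/R)^2 r' dr' = 2πρ₀R²/4 = -5.846e-6 C/m.
Gauss's law: E·2πrL = λ_enc L/ε₀.
E = 2k|λ_enc|/r = 2(8.99×10^9)(5.846e-6)/(0.0665) = 1.58×10^6 N/C.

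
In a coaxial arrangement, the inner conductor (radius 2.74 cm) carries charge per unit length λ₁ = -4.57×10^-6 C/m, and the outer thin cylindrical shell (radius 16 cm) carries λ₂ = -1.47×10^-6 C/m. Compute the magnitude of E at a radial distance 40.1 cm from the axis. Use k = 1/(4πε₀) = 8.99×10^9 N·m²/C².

|E| ≈ 2.71e5 N/C

Choose a coaxial cylinder of radius r = 40.1 cm (arbitrary length L) as the Gaussian surface (r > 16 cm, enclosing both).
λ_enc = λ₁ + λ₂ = (-4.57e-6) + (-1.47×10^-6) = -6.04×10^-6 C/m.
Gauss's law: E·2πrL = λ_enc L/ε₀.
E = 2k|λ_enc|/r = 2(8.99×10^9)(6.04e-6)/(0.401) = 2.71×10^5 N/C.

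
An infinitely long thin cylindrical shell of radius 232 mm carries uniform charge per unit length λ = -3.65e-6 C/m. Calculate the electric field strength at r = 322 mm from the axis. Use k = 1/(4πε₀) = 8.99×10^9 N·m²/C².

Choose a coaxial cylinder of radius r = 322 mm (arbitrary length L) as the Gaussian surface (r > 232 mm).
The full line charge is enclosed: λ_enc = -3.65×10^-6 C/m.
By Gauss's law (flux through the curved wall only), E·2πrL = λ_enc L/ε₀.
E = 2k|λ_enc|/r = 2(8.99×10^9)(3.65×10^-6)/(0.322) = 2.04×10^5 N/C.

E ≈ 2.04×10^5 V/m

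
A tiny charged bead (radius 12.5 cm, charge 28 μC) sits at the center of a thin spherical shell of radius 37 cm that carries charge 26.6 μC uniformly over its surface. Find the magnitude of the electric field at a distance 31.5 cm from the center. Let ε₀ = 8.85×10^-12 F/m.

By spherical symmetry E is radial; choose a Gaussian sphere of radius r = 31.5 cm (between the bodies, 12.5 cm < r < 37 cm).
The shell at 37 cm lies outside the Gaussian surface, so Q_enc = 28 μC = 2.80×10^-5 C.
By Gauss's law, ∮E·dA = E·4πr² = Q_enc/ε₀.
E = |Q_enc|/(4πε₀r²) = (2.80×10^-5)/(4π·8.85×10^-12·(0.315)²) = 2.54×10^6 N/C.

2.54e6 N/C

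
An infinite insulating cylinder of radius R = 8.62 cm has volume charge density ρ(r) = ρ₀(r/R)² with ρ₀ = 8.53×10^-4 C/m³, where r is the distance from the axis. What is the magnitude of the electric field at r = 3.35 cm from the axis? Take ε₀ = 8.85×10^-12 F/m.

E = 1.22×10^5 N/C

Take a coaxial cylindrical Gaussian surface of radius r = 3.35 cm and length L (r < R).
Integrating ρ over the cross-section to radius r: λ_enc = (2πρ₀/R²) ∫₀^r r'^3 dr' = 2πρ₀ r^4/(4·R²) = 2.271×10^-7 C/m.
Gauss's law: E·2πrL = λ_enc L/ε₀.
E = |λ_enc|/(2πε₀r) = (2.271×10^-7)/(2π·8.85×10^-12·0.0335) = 1.22e5 N/C.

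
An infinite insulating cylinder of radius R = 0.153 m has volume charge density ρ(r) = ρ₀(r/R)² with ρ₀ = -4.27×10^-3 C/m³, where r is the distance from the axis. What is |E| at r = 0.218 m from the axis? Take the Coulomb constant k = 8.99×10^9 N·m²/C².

Choose a coaxial cylinder of radius r = 0.218 m (arbitrary length L) as the Gaussian surface (r > R, full charge per length enclosed).
λ_enc = 2π ∫₀^R ρ₀(r'/R)^2 r' dr' = 2πρ₀R²/4 = -1.57e-4 C/m.
By Gauss's law (flux through the curved wall only), E·2πrL = λ_enc L/ε₀.
E = 2k|λ_enc|/r = 2(8.99×10^9)(1.57×10^-4)/(0.218) = 1.29×10^7 N/C.

E ≈ 1.29×10^7 N/C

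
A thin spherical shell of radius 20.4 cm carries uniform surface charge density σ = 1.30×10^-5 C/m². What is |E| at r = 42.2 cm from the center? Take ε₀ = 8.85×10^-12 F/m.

Take a concentric spherical Gaussian surface of radius r = 42.2 cm (r > 20.4 cm).
The entire shell is enclosed: Q_enc = σ·4πR² = (1.30e-5)·4π·(0.204)² = 6.799×10^-6 C.
Applying ∮E·dA = Q_enc/ε₀ with Φ = E(4πr²):
E = |Q_enc|/(4πε₀r²) = (6.799×10^-6)/(4π·8.85×10^-12·(0.422)²) = 3.43×10^5 N/C.

|E| = 3.43e5 N/C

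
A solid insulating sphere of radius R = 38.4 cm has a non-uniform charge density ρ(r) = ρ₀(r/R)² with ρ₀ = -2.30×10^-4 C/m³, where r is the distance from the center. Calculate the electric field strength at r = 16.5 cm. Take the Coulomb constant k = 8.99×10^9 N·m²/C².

Symmetry ⇒ E = E(r) r̂. Gaussian sphere of radius r = 16.5 cm (r < R).
Integrate the density: Q_enc = 4π ∫₀^r ρ₀(r'/R)^2 r'² dr' = 4πρ₀ r^5/(5·R²) = -4.794×10^-7 C.
Applying ∮E·dA = Q_enc/ε₀ with Φ = E(4πr²):
E = k|Q_enc|/r² = (8.99×10^9)(4.794×10^-7)/(0.165)² = 1.58×10^5 N/C.

E = 1.58×10^5 V/m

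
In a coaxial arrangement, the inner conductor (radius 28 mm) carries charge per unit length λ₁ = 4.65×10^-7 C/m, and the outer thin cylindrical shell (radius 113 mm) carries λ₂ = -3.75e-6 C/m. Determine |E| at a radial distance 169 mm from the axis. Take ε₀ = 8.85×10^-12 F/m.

|E| ≈ 3.50×10^5 N/C

Coaxial Gaussian cylinder, radius r = 169 mm, length L (r > 113 mm, enclosing both).
λ_enc = λ₁ + λ₂ = (4.65×10^-7) + (-3.75e-6) = -3.285×10^-6 C/m.
Gauss's law: E·2πrL = λ_enc L/ε₀.
E = |λ_enc|/(2πε₀r) = (3.285×10^-6)/(2π·8.85×10^-12·0.169) = 3.50×10^5 N/C.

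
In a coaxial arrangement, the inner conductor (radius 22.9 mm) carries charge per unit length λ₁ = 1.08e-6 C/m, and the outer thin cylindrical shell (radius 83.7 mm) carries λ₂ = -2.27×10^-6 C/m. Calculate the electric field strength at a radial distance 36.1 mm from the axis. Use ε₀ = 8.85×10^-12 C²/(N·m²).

Coaxial Gaussian cylinder, radius r = 36.1 mm, length L (between the conductors, 22.9 mm < r < 83.7 mm).
Only the inner wire is enclosed; the outer shell contributes nothing inside itself. λ_enc = λ₁ = 1.08×10^-6 C/m.
By Gauss's law (flux through the curved wall only), E·2πrL = λ_enc L/ε₀.
E = |λ_enc|/(2πε₀r) = (1.08e-6)/(2π·8.85×10^-12·0.0361) = 5.38×10^5 N/C.

|E| = 5.38e5 N/C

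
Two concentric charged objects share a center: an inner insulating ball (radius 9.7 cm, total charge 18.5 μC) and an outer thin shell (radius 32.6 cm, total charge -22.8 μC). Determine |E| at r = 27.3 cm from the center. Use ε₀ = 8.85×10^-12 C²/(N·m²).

By spherical symmetry E is radial; choose a Gaussian sphere of radius r = 27.3 cm (between the bodies, 9.7 cm < r < 32.6 cm).
Only the inner charge is enclosed; the outer shell contributes nothing inside itself. Q_enc = 18.5 μC = 1.85e-5 C.
Applying ∮E·dA = Q_enc/ε₀ with Φ = E(4πr²):
E = |Q_enc|/(4πε₀r²) = (1.85e-5)/(4π·8.85×10^-12·(0.273)²) = 2.23×10^6 N/C.

2.23e6 N/C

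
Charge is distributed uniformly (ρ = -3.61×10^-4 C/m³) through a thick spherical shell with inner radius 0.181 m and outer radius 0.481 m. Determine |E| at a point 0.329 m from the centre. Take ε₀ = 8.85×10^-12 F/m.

E = 3.73×10^6 N/C

Symmetry ⇒ E = E(r) r̂. Gaussian sphere of radius r = 0.329 m (within the shell material, 0.181 m < r < 0.481 m).
Only the shell between 0.181 m and r is enclosed: Q_enc = ρ·(4π/3)(r³ − a³) = (-3.61e-4)·(4π/3)·((0.329)³ − (0.181)³) = -4.488×10^-5 C.
Since E is radial and uniform over the Gaussian sphere, Φ = E·4πr² = Q_enc/ε₀.
E = |Q_enc|/(4πε₀r²) = (4.488e-5)/(4π·8.85×10^-12·(0.329)²) = 3.73×10^6 N/C.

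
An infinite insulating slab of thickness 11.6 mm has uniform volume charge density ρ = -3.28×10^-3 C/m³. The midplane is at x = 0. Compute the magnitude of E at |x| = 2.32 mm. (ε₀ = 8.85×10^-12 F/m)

8.60×10^5 N/C

By symmetry E is perpendicular to the slab. A Gaussian pillbox from −2.32 mm to +2.32 mm (face area A) lies entirely within the slab.
Q_enc = ρ·(2x)·A and flux = 2EA, so 2EA = 2ρxA/ε₀ ⇒ E = |ρ|x/ε₀.
E = (3.28×10^-3)(0.00232)/(8.85×10^-12) = 8.60×10^5 N/C.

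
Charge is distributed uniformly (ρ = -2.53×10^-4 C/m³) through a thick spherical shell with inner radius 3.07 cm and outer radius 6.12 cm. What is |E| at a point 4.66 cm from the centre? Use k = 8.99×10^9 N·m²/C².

3.17×10^5 N/C

Use a concentric Gaussian sphere at r = 4.66 cm (within the shell material, 3.07 cm < r < 6.12 cm).
Only the shell between 3.07 cm and r is enclosed: Q_enc = ρ·(4π/3)(r³ − a³) = (-2.53×10^-4)·(4π/3)·((0.0466)³ − (0.0307)³) = -7.658e-8 C.
Since E is radial and uniform over the Gaussian sphere, Φ = E·4πr² = Q_enc/ε₀.
E = k|Q_enc|/r² = (8.99×10^9)(7.658×10^-8)/(0.0466)² = 3.17×10^5 N/C.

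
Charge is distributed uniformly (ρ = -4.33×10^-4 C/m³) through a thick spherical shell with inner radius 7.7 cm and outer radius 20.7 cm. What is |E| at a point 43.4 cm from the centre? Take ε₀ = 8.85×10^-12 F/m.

By spherical symmetry E is radial; choose a Gaussian sphere of radius r = 43.4 cm (r > 20.7 cm, enclosing the whole shell).
Q_enc = ρ·(4π/3)(b³ − a³) = (-4.33×10^-4)·(4π/3)·((0.207)³ − (0.077)³) = -1.526×10^-5 C.
By Gauss's law, ∮E·dA = E·4πr² = Q_enc/ε₀.
E = |Q_enc|/(4πε₀r²) = (1.526×10^-5)/(4π·8.85×10^-12·(0.434)²) = 7.28e5 N/C.

7.28×10^5 N/C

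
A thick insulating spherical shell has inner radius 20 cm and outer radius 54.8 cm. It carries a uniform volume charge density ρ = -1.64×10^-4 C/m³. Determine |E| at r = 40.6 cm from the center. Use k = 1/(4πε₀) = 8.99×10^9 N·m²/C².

E = 2.21e6 V/m

Take a concentric spherical Gaussian surface of radius r = 40.6 cm (within the shell material, 20 cm < r < 54.8 cm).
Enclosed charge is the volume from a to r: Q_enc = (4π/3)ρ(r³ − a³) = -4.048×10^-5 C.
By Gauss's law, ∮E·dA = E·4πr² = Q_enc/ε₀.
E = k|Q_enc|/r² = (8.99×10^9)(4.048×10^-5)/(0.406)² = 2.21×10^6 N/C.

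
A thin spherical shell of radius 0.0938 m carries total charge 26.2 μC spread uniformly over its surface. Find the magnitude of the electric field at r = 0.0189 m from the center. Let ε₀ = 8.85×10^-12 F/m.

E = 0

Use a concentric Gaussian sphere at r = 0.0189 m (inside the shell, r < 0.0938 m).
All the charge is outside the Gaussian surface: Q_enc = 0, hence E = 0 everywhere inside the shell.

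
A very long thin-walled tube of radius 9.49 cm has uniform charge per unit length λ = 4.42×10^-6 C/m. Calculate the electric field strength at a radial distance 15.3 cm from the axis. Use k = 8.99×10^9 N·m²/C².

Take a coaxial cylindrical Gaussian surface of radius r = 15.3 cm and length L (r > 9.49 cm).
The full line charge is enclosed: λ_enc = 4.42×10^-6 C/m.
By Gauss's law (flux through the curved wall only), E·2πrL = λ_enc L/ε₀.
E = 2k|λ_enc|/r = 2(8.99×10^9)(4.42e-6)/(0.153) = 5.19e5 N/C.

|E| = 5.19×10^5 N/C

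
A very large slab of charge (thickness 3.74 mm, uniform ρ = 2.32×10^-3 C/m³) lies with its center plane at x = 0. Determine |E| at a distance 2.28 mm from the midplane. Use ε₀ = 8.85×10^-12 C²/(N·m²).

4.90×10^5 N/C

The point |x| = 2.28 mm lies outside the slab (half-thickness 0.00187 m). A symmetric pillbox spanning the full slab encloses Q_enc = ρ·d·A.
Flux = 2EA ⇒ E = |ρ|d/(2ε₀), independent of distance outside.
E = (2.32×10^-3)(0.00374)/(2·8.85×10^-12) = 4.90×10^5 N/C.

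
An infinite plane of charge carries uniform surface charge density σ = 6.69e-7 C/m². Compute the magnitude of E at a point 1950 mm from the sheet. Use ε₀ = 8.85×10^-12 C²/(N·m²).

The symmetry is planar: E is normal to the sheet and the same magnitude on both sides. Take a pillbox straddling the sheet with end-cap area A.
Flux Φ = 2EA and Q_enc = σA, so 2EA = σA/ε₀ ⇒ E = |σ|/(2ε₀), independent of distance.
E = |σ|/(2ε₀) = (6.69×10^-7)/(2·8.85×10^-12) = 3.78×10^4 N/C.

E = 3.78×10^4 N/C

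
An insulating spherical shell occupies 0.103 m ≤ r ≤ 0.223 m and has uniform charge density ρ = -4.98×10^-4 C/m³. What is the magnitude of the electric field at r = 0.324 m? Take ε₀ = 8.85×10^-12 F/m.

Take a concentric spherical Gaussian surface of radius r = 0.324 m (r > 0.223 m, enclosing the whole shell).
Q_enc = ρ·(4π/3)(b³ − a³) = (-4.98e-4)·(4π/3)·((0.223)³ − (0.103)³) = -2.085e-5 C.
Applying ∮E·dA = Q_enc/ε₀ with Φ = E(4πr²):
E = |Q_enc|/(4πε₀r²) = (2.085e-5)/(4π·8.85×10^-12·(0.324)²) = 1.79×10^6 N/C.

|E| = 1.79e6 V/m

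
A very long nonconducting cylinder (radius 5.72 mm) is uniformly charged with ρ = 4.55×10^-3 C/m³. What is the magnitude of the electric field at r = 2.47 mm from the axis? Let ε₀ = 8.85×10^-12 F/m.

6.35e5 N/C

Coaxial Gaussian cylinder, radius r = 2.47 mm, length L (r < R).
Enclosed charge per unit length: λ_enc = ρ·πr² = (4.55×10^-3)π(0.00247)² = 8.721e-8 C/m.
Gauss's law: E·2πrL = λ_enc L/ε₀.
E = |λ_enc|/(2πε₀r) = (8.721×10^-8)/(2π·8.85×10^-12·0.00247) = 6.35×10^5 N/C.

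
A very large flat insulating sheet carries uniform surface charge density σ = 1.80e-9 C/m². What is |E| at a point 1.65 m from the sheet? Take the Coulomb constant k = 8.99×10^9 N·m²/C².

102 N/C

The symmetry is planar: E is normal to the sheet and the same magnitude on both sides. Take a pillbox straddling the sheet with end-cap area A.
Flux Φ = 2EA and Q_enc = σA, so 2EA = σA/ε₀ ⇒ E = |σ|/(2ε₀), independent of distance.
E = 2πk|σ| = 2π(8.99×10^9)(1.80e-9) = 102 N/C.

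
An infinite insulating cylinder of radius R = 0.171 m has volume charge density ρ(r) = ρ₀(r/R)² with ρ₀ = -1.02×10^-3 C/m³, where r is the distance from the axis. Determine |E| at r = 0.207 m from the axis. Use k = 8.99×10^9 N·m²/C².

Choose a coaxial cylinder of radius r = 0.207 m (arbitrary length L) as the Gaussian surface (r > R, full charge per length enclosed).
λ_enc = 2π ∫₀^R ρ₀(r'/R)^2 r' dr' = 2πρ₀R²/4 = -4.685e-5 C/m.
Applying ∮E·dA = Q_enc/ε₀ with the end caps contributing no flux:
E = 2k|λ_enc|/r = 2(8.99×10^9)(4.685×10^-5)/(0.207) = 4.07×10^6 N/C.

E ≈ 4.07×10^6 N/C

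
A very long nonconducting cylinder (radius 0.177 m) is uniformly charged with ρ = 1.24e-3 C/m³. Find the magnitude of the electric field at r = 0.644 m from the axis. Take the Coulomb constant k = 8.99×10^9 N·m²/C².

Choose a coaxial cylinder of radius r = 0.644 m (arbitrary length L) as the Gaussian surface (r > 0.177 m, full cross-section enclosed).
λ_enc = ρ·πR² = (1.24×10^-3)π(0.177)² = 1.22×10^-4 C/m.
Applying ∮E·dA = Q_enc/ε₀ with the end caps contributing no flux:
E = 2k|λ_enc|/r = 2(8.99×10^9)(1.22×10^-4)/(0.644) = 3.41×10^6 N/C.

|E| ≈ 3.41×10^6 N/C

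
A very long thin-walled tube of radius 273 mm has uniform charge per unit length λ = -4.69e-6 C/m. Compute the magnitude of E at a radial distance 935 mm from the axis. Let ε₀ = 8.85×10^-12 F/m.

E = 9.02×10^4 V/m

Coaxial Gaussian cylinder, radius r = 935 mm, length L (r > 273 mm).
The full line charge is enclosed: λ_enc = -4.69×10^-6 C/m.
Since E is radial and uniform over the curved surface, Φ = E·2πrL = Q_enc/ε₀ = λ_enc L/ε₀.
E = |λ_enc|/(2πε₀r) = (4.69e-6)/(2π·8.85×10^-12·0.935) = 9.02e4 N/C.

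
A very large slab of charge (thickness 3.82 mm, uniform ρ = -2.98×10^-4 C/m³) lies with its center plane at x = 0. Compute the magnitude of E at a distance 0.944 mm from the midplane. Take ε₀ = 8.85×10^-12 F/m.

By symmetry E is perpendicular to the slab. A Gaussian pillbox from −0.944 mm to +0.944 mm (face area A) lies entirely within the slab.
Q_enc = ρ·(2x)·A and flux = 2EA, so 2EA = 2ρxA/ε₀ ⇒ E = |ρ|x/ε₀.
E = (2.98e-4)(0.000944)/(8.85×10^-12) = 3.18e4 N/C.

3.18×10^4 N/C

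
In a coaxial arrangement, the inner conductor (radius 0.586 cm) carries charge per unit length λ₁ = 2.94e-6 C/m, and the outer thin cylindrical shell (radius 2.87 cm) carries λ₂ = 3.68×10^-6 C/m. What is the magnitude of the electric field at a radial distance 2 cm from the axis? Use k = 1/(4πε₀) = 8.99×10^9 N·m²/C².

2.64e6 V/m

By cylindrical symmetry E is radial; use a coaxial Gaussian cylinder of radius 2 cm and length L (between the conductors, 0.586 cm < r < 2.87 cm).
Only the inner wire is enclosed; the outer shell contributes nothing inside itself. λ_enc = λ₁ = 2.94e-6 C/m.
Gauss's law: E·2πrL = λ_enc L/ε₀.
E = 2k|λ_enc|/r = 2(8.99×10^9)(2.94×10^-6)/(0.02) = 2.64×10^6 N/C.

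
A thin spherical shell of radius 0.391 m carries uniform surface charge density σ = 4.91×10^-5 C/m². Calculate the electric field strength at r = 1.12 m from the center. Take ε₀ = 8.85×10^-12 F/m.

|E| = 6.76×10^5 V/m

Take a concentric spherical Gaussian surface of radius r = 1.12 m (r > 0.391 m).
The entire shell is enclosed: Q_enc = σ·4πR² = (4.91×10^-5)·4π·(0.391)² = 9.433×10^-5 C.
By Gauss's law, ∮E·dA = E·4πr² = Q_enc/ε₀.
E = |Q_enc|/(4πε₀r²) = (9.433×10^-5)/(4π·8.85×10^-12·(1.12)²) = 6.76e5 N/C.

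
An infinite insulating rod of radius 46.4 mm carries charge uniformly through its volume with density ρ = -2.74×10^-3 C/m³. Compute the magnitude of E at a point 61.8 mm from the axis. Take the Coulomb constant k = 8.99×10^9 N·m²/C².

|E| ≈ 5.39e6 N/C

By cylindrical symmetry E is radial; use a coaxial Gaussian cylinder of radius 61.8 mm and length L (r > 46.4 mm, full cross-section enclosed).
λ_enc = ρ·πR² = (-2.74e-3)π(0.0464)² = -1.853e-5 C/m.
Applying ∮E·dA = Q_enc/ε₀ with the end caps contributing no flux:
E = 2k|λ_enc|/r = 2(8.99×10^9)(1.853×10^-5)/(0.0618) = 5.39e6 N/C.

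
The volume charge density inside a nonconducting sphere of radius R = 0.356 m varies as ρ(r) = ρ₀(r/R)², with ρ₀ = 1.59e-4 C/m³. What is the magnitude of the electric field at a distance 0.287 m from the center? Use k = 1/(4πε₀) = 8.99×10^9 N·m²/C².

E = 6.70×10^5 N/C

Use a concentric Gaussian sphere at r = 0.287 m (r < R).
Integrate the density: Q_enc = 4π ∫₀^r ρ₀(r'/R)^2 r'² dr' = 4πρ₀ r^5/(5·R²) = 6.14e-6 C.
Since E is radial and uniform over the Gaussian sphere, Φ = E·4πr² = Q_enc/ε₀.
E = k|Q_enc|/r² = (8.99×10^9)(6.14×10^-6)/(0.287)² = 6.70×10^5 N/C.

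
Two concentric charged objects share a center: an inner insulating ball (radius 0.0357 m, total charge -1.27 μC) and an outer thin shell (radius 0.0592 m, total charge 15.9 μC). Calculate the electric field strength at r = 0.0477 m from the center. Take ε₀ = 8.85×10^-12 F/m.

E = 5.02e6 N/C

By spherical symmetry E is radial; choose a Gaussian sphere of radius r = 0.0477 m (between the bodies, 0.0357 m < r < 0.0592 m).
The shell at 0.0592 m lies outside the Gaussian surface, so Q_enc = -1.27 μC = -1.27e-6 C.
Applying ∮E·dA = Q_enc/ε₀ with Φ = E(4πr²):
E = |Q_enc|/(4πε₀r²) = (1.27×10^-6)/(4π·8.85×10^-12·(0.0477)²) = 5.02×10^6 N/C.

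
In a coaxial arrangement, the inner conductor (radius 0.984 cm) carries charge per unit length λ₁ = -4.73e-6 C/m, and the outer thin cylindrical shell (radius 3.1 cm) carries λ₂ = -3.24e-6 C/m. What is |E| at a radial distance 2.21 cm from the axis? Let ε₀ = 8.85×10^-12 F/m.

|E| = 3.85×10^6 N/C

By cylindrical symmetry E is radial; use a coaxial Gaussian cylinder of radius 2.21 cm and length L (between the conductors, 0.984 cm < r < 3.1 cm).
Only the inner wire is enclosed; the outer shell contributes nothing inside itself. λ_enc = λ₁ = -4.73×10^-6 C/m.
Applying ∮E·dA = Q_enc/ε₀ with the end caps contributing no flux:
E = |λ_enc|/(2πε₀r) = (4.73e-6)/(2π·8.85×10^-12·0.0221) = 3.85e6 N/C.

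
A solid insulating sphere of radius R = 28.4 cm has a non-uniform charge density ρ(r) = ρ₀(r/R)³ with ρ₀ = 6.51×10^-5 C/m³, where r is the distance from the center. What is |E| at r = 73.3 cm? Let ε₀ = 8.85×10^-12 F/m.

By spherical symmetry E is radial; choose a Gaussian sphere of radius r = 73.3 cm (r > R, all charge enclosed).
Q_enc = 4π ∫₀^R ρ₀(r'/R)^3 r'² dr' = 4πρ₀R³/6 = 3.123×10^-6 C.
Applying ∮E·dA = Q_enc/ε₀ with Φ = E(4πr²):
E = |Q_enc|/(4πε₀r²) = (3.123e-6)/(4π·8.85×10^-12·(0.733)²) = 5.23×10^4 N/C.

E ≈ 5.23×10^4 N/C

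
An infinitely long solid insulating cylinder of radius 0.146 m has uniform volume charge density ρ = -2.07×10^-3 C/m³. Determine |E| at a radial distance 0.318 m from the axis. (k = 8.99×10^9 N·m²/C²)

Choose a coaxial cylinder of radius r = 0.318 m (arbitrary length L) as the Gaussian surface (r > 0.146 m, full cross-section enclosed).
λ_enc = ρ·πR² = (-2.07×10^-3)π(0.146)² = -1.386×10^-4 C/m.
Gauss's law: E·2πrL = λ_enc L/ε₀.
E = 2k|λ_enc|/r = 2(8.99×10^9)(1.386×10^-4)/(0.318) = 7.84×10^6 N/C.

|E| = 7.84×10^6 N/C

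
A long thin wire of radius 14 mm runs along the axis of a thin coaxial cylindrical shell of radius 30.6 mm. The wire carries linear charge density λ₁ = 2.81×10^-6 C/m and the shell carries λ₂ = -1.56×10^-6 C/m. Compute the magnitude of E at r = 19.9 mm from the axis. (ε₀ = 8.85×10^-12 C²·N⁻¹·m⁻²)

2.54×10^6 V/m

Take a coaxial cylindrical Gaussian surface of radius r = 19.9 mm and length L (between the conductors, 14 mm < r < 30.6 mm).
The shell at 30.6 mm lies outside the Gaussian surface, so λ_enc = λ₁ = 2.81e-6 C/m.
By Gauss's law (flux through the curved wall only), E·2πrL = λ_enc L/ε₀.
E = |λ_enc|/(2πε₀r) = (2.81×10^-6)/(2π·8.85×10^-12·0.0199) = 2.54×10^6 N/C.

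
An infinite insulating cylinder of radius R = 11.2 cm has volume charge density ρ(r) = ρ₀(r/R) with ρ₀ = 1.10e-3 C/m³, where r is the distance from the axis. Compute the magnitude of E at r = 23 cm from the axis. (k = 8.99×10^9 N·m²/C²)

E = 2.26×10^6 N/C

Take a coaxial cylindrical Gaussian surface of radius r = 23 cm and length L (r > R, full charge per length enclosed).
λ_enc = 2π ∫₀^R ρ₀(r'/R)^1 r' dr' = 2πρ₀R²/3 = 2.89×10^-5 C/m.
Gauss's law: E·2πrL = λ_enc L/ε₀.
E = 2k|λ_enc|/r = 2(8.99×10^9)(2.89×10^-5)/(0.23) = 2.26×10^6 N/C.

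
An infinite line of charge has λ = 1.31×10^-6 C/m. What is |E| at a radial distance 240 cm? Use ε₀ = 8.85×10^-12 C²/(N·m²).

|E| = 9.82e3 N/C

Choose a coaxial cylinder of radius r = 240 cm (arbitrary length L) as the Gaussian surface.
Q_enc = λL, so λ_enc = 1.31e-6 C/m.
Applying ∮E·dA = Q_enc/ε₀ with the end caps contributing no flux:
E = |λ_enc|/(2πε₀r) = (1.31×10^-6)/(2π·8.85×10^-12·2.4) = 9.82×10^3 N/C.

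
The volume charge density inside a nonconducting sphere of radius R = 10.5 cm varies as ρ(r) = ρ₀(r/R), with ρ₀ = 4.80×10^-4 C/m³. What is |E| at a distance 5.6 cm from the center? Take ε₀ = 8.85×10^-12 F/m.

|E| = 4.05×10^5 V/m

Use a concentric Gaussian sphere at r = 5.6 cm (r < R).
Q_enc = ∫₀^r ρ(r')·4πr'² dr' = (4πρ₀/R) ∫₀^r r'^3 dr' = 4πρ₀ r^4/(4·R) = 1.412×10^-7 C.
By Gauss's law, ∮E·dA = E·4πr² = Q_enc/ε₀.
E = |Q_enc|/(4πε₀r²) = (1.412×10^-7)/(4π·8.85×10^-12·(0.056)²) = 4.05e5 N/C.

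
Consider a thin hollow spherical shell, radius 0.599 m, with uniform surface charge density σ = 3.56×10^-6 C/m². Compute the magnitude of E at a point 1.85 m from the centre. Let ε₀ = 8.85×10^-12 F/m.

|E| ≈ 4.22e4 N/C

By spherical symmetry E is radial; choose a Gaussian sphere of radius r = 1.85 m (r > 0.599 m).
The entire shell is enclosed: Q_enc = σ·4πR² = (3.56×10^-6)·4π·(0.599)² = 1.605×10^-5 C.
Gauss's law: E·4πr² = Q_enc/ε₀.
E = |Q_enc|/(4πε₀r²) = (1.605e-5)/(4π·8.85×10^-12·(1.85)²) = 4.22×10^4 N/C.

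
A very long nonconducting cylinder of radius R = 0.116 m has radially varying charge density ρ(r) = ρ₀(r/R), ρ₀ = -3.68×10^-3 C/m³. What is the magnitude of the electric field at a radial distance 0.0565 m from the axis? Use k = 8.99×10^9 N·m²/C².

Coaxial Gaussian cylinder, radius r = 0.0565 m, length L (r < R).
Integrating ρ over the cross-section to radius r: λ_enc = (2πρ₀/R) ∫₀^r r'^2 dr' = 2πρ₀ r^3/(3·R) = -1.198×10^-5 C/m.
By Gauss's law (flux through the curved wall only), E·2πrL = λ_enc L/ε₀.
E = 2k|λ_enc|/r = 2(8.99×10^9)(1.198×10^-5)/(0.0565) = 3.81×10^6 N/C.

|E| = 3.81×10^6 V/m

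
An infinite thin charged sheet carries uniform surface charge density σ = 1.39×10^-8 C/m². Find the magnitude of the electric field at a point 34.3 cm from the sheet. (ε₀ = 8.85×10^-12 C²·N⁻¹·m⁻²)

Choose a cylindrical pillbox piercing the sheet, end faces (area A) parallel to it.
Only the two end caps contribute flux: Φ = 2EA. With Q_enc = σA, Gauss's law gives E = |σ|/(2ε₀).
E = |σ|/(2ε₀) = (1.39×10^-8)/(2·8.85×10^-12) = 785 N/C.

|E| = 785 N/C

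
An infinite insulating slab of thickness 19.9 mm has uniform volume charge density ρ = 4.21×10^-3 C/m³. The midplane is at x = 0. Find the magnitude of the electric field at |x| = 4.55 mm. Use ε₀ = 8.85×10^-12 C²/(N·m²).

E ≈ 2.16×10^6 N/C

By symmetry E is perpendicular to the slab. A Gaussian pillbox from −4.55 mm to +4.55 mm (face area A) lies entirely within the slab.
Q_enc = ρ·(2x)·A and flux = 2EA, so 2EA = 2ρxA/ε₀ ⇒ E = |ρ|x/ε₀.
E = (4.21×10^-3)(0.00455)/(8.85×10^-12) = 2.16×10^6 N/C.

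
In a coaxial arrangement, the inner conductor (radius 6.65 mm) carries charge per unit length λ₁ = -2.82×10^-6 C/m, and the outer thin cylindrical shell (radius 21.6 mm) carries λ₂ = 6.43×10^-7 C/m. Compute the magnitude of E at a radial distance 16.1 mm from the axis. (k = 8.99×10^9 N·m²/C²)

Take a coaxial cylindrical Gaussian surface of radius r = 16.1 mm and length L (between the conductors, 6.65 mm < r < 21.6 mm).
The shell at 21.6 mm lies outside the Gaussian surface, so λ_enc = λ₁ = -2.82×10^-6 C/m.
Gauss's law: E·2πrL = λ_enc L/ε₀.
E = 2k|λ_enc|/r = 2(8.99×10^9)(2.82×10^-6)/(0.0161) = 3.15×10^6 N/C.

3.15×10^6 N/C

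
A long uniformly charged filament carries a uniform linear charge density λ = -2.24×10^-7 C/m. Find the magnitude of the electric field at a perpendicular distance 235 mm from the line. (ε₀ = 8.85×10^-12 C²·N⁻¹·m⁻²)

Coaxial Gaussian cylinder, radius r = 235 mm, length L.
Q_enc = λL, so λ_enc = -2.24×10^-7 C/m.
Since E is radial and uniform over the curved surface, Φ = E·2πrL = Q_enc/ε₀ = λ_enc L/ε₀.
E = |λ_enc|/(2πε₀r) = (2.24×10^-7)/(2π·8.85×10^-12·0.235) = 1.71×10^4 N/C.

E = 1.71×10^4 N/C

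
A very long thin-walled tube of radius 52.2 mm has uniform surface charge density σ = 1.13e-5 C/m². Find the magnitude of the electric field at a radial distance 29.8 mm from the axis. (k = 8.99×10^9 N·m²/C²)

By cylindrical symmetry E is radial; use a coaxial Gaussian cylinder of radius 29.8 mm and length L (r < 52.2 mm, inside the shell).
All the surface charge lies outside this cylinder: Q_enc = 0, hence E = 0.

E = 0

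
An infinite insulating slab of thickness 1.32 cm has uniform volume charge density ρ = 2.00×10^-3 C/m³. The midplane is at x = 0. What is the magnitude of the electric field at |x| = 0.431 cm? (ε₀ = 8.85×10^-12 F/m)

By symmetry E is perpendicular to the slab. A Gaussian pillbox from −0.431 cm to +0.431 cm (face area A) lies entirely within the slab.
Q_enc = ρ·(2x)·A and flux = 2EA, so 2EA = 2ρxA/ε₀ ⇒ E = |ρ|x/ε₀.
E = (2.00e-3)(0.00431)/(8.85×10^-12) = 9.74×10^5 N/C.

9.74×10^5 N/C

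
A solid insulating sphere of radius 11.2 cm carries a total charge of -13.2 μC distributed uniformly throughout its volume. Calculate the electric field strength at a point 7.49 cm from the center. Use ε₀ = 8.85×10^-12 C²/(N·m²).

|E| = 6.33e6 V/m

Take a concentric spherical Gaussian surface of radius r = 7.49 cm (r < R).
Only the charge within r is enclosed: Q_enc = Q·(r/R)³ = (-13.2 μC)·(7.49 cm/11.2 cm)³ = -3.948e-6 C.
Applying ∮E·dA = Q_enc/ε₀ with Φ = E(4πr²):
E = |Q_enc|/(4πε₀r²) = (3.948e-6)/(4π·8.85×10^-12·(0.0749)²) = 6.33×10^6 N/C.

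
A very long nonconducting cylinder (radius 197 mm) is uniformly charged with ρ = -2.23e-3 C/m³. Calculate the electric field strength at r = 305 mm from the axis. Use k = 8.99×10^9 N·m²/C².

Choose a coaxial cylinder of radius r = 305 mm (arbitrary length L) as the Gaussian surface (r > 197 mm, full cross-section enclosed).
λ_enc = ρ·πR² = (-2.23×10^-3)π(0.197)² = -2.719×10^-4 C/m.
Applying ∮E·dA = Q_enc/ε₀ with the end caps contributing no flux:
E = 2k|λ_enc|/r = 2(8.99×10^9)(2.719×10^-4)/(0.305) = 1.60e7 N/C.

|E| ≈ 1.60×10^7 N/C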